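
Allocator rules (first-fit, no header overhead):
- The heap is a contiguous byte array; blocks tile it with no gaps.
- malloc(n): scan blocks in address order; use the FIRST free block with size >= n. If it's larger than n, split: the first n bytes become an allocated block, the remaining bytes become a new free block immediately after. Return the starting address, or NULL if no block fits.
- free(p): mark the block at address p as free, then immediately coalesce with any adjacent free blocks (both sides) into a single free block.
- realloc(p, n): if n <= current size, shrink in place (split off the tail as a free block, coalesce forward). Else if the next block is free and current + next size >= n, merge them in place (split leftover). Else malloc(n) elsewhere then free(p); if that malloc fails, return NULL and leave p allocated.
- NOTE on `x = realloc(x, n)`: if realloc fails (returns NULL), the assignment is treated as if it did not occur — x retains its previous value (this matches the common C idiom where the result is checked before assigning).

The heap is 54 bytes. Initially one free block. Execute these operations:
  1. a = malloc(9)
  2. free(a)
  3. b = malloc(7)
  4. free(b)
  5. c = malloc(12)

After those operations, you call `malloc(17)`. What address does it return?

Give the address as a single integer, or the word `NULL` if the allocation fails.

Answer: 12

Derivation:
Op 1: a = malloc(9) -> a = 0; heap: [0-8 ALLOC][9-53 FREE]
Op 2: free(a) -> (freed a); heap: [0-53 FREE]
Op 3: b = malloc(7) -> b = 0; heap: [0-6 ALLOC][7-53 FREE]
Op 4: free(b) -> (freed b); heap: [0-53 FREE]
Op 5: c = malloc(12) -> c = 0; heap: [0-11 ALLOC][12-53 FREE]
malloc(17): first-fit scan over [0-11 ALLOC][12-53 FREE] -> 12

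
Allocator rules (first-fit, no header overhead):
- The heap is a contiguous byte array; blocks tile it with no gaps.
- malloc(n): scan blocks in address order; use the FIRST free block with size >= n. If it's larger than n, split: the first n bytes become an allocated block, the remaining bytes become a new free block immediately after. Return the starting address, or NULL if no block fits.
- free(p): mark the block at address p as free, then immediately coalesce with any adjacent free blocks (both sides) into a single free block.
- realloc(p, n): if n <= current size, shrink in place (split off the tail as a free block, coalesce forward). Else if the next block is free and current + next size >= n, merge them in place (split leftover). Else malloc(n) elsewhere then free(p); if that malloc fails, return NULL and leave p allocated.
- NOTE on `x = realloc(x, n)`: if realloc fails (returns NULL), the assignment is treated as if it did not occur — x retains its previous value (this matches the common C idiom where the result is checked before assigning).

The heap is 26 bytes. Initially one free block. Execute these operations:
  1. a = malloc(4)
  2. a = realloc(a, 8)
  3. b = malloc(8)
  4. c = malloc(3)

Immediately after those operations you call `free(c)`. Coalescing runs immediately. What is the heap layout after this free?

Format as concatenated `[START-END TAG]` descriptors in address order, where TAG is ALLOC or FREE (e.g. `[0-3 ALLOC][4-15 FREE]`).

Op 1: a = malloc(4) -> a = 0; heap: [0-3 ALLOC][4-25 FREE]
Op 2: a = realloc(a, 8) -> a = 0; heap: [0-7 ALLOC][8-25 FREE]
Op 3: b = malloc(8) -> b = 8; heap: [0-7 ALLOC][8-15 ALLOC][16-25 FREE]
Op 4: c = malloc(3) -> c = 16; heap: [0-7 ALLOC][8-15 ALLOC][16-18 ALLOC][19-25 FREE]
free(c): c = 16 -> block [16-18 ALLOC]; mark free, coalesce with adjacent free neighbors -> [0-7 ALLOC][8-15 ALLOC][16-25 FREE]

Answer: [0-7 ALLOC][8-15 ALLOC][16-25 FREE]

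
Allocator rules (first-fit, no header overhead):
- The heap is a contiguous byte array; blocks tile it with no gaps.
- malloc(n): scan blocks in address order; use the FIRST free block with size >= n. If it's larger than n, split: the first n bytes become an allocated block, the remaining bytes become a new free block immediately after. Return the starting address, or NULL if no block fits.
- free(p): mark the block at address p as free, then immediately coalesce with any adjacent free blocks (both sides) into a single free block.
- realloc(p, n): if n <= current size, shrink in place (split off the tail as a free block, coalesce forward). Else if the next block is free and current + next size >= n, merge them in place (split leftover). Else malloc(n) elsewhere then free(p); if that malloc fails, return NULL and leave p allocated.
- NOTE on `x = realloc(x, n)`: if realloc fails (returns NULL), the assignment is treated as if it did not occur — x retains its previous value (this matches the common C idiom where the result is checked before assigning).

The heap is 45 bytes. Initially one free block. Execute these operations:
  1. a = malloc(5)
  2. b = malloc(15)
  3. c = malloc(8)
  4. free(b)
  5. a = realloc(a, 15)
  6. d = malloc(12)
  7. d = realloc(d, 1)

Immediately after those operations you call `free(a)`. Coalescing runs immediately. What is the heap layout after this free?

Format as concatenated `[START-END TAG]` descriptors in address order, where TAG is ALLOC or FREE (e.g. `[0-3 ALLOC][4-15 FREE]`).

Answer: [0-19 FREE][20-27 ALLOC][28-28 ALLOC][29-44 FREE]

Derivation:
Op 1: a = malloc(5) -> a = 0; heap: [0-4 ALLOC][5-44 FREE]
Op 2: b = malloc(15) -> b = 5; heap: [0-4 ALLOC][5-19 ALLOC][20-44 FREE]
Op 3: c = malloc(8) -> c = 20; heap: [0-4 ALLOC][5-19 ALLOC][20-27 ALLOC][28-44 FREE]
Op 4: free(b) -> (freed b); heap: [0-4 ALLOC][5-19 FREE][20-27 ALLOC][28-44 FREE]
Op 5: a = realloc(a, 15) -> a = 0; heap: [0-14 ALLOC][15-19 FREE][20-27 ALLOC][28-44 FREE]
Op 6: d = malloc(12) -> d = 28; heap: [0-14 ALLOC][15-19 FREE][20-27 ALLOC][28-39 ALLOC][40-44 FREE]
Op 7: d = realloc(d, 1) -> d = 28; heap: [0-14 ALLOC][15-19 FREE][20-27 ALLOC][28-28 ALLOC][29-44 FREE]
free(a): a = 0 -> block [0-14 ALLOC]; mark free, coalesce with adjacent free neighbors -> [0-19 FREE][20-27 ALLOC][28-28 ALLOC][29-44 FREE]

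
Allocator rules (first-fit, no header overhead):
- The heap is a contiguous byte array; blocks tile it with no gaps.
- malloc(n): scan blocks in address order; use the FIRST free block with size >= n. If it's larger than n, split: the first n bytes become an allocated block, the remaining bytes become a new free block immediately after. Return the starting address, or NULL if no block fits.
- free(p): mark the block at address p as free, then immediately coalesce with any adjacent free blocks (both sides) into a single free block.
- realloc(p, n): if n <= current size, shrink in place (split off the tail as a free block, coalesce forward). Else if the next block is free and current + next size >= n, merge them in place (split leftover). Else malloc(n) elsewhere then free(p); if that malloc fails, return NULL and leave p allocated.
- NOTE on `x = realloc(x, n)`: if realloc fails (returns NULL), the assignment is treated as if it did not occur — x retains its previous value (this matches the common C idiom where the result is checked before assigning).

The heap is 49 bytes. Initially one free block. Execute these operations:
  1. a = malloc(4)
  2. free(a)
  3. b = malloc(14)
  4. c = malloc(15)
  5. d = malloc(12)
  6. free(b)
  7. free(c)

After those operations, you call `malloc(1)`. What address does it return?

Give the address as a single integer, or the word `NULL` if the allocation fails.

Answer: 0

Derivation:
Op 1: a = malloc(4) -> a = 0; heap: [0-3 ALLOC][4-48 FREE]
Op 2: free(a) -> (freed a); heap: [0-48 FREE]
Op 3: b = malloc(14) -> b = 0; heap: [0-13 ALLOC][14-48 FREE]
Op 4: c = malloc(15) -> c = 14; heap: [0-13 ALLOC][14-28 ALLOC][29-48 FREE]
Op 5: d = malloc(12) -> d = 29; heap: [0-13 ALLOC][14-28 ALLOC][29-40 ALLOC][41-48 FREE]
Op 6: free(b) -> (freed b); heap: [0-13 FREE][14-28 ALLOC][29-40 ALLOC][41-48 FREE]
Op 7: free(c) -> (freed c); heap: [0-28 FREE][29-40 ALLOC][41-48 FREE]
malloc(1): first-fit scan over [0-28 FREE][29-40 ALLOC][41-48 FREE] -> 0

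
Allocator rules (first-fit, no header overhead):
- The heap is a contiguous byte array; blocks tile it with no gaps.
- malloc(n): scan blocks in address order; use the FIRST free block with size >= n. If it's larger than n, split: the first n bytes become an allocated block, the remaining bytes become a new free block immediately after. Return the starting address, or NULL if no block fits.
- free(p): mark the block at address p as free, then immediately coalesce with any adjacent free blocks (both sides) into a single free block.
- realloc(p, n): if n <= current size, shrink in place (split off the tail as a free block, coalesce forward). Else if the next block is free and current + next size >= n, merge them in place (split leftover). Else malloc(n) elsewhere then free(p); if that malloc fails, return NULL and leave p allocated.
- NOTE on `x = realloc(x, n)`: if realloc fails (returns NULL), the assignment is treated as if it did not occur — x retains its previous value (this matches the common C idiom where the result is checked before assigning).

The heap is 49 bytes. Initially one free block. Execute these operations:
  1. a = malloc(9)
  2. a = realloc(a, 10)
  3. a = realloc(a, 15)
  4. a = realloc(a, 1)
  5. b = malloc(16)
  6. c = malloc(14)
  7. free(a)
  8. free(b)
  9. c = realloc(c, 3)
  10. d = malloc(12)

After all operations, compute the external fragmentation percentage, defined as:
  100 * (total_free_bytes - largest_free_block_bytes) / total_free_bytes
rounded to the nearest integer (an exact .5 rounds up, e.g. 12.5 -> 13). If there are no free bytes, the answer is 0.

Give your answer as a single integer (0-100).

Answer: 15

Derivation:
Op 1: a = malloc(9) -> a = 0; heap: [0-8 ALLOC][9-48 FREE]
Op 2: a = realloc(a, 10) -> a = 0; heap: [0-9 ALLOC][10-48 FREE]
Op 3: a = realloc(a, 15) -> a = 0; heap: [0-14 ALLOC][15-48 FREE]
Op 4: a = realloc(a, 1) -> a = 0; heap: [0-0 ALLOC][1-48 FREE]
Op 5: b = malloc(16) -> b = 1; heap: [0-0 ALLOC][1-16 ALLOC][17-48 FREE]
Op 6: c = malloc(14) -> c = 17; heap: [0-0 ALLOC][1-16 ALLOC][17-30 ALLOC][31-48 FREE]
Op 7: free(a) -> (freed a); heap: [0-0 FREE][1-16 ALLOC][17-30 ALLOC][31-48 FREE]
Op 8: free(b) -> (freed b); heap: [0-16 FREE][17-30 ALLOC][31-48 FREE]
Op 9: c = realloc(c, 3) -> c = 17; heap: [0-16 FREE][17-19 ALLOC][20-48 FREE]
Op 10: d = malloc(12) -> d = 0; heap: [0-11 ALLOC][12-16 FREE][17-19 ALLOC][20-48 FREE]
Free blocks: [5 29] total_free=34 largest=29 -> 100*(34-29)/34 = 500/34 ≈ 14.706 -> rounds to 15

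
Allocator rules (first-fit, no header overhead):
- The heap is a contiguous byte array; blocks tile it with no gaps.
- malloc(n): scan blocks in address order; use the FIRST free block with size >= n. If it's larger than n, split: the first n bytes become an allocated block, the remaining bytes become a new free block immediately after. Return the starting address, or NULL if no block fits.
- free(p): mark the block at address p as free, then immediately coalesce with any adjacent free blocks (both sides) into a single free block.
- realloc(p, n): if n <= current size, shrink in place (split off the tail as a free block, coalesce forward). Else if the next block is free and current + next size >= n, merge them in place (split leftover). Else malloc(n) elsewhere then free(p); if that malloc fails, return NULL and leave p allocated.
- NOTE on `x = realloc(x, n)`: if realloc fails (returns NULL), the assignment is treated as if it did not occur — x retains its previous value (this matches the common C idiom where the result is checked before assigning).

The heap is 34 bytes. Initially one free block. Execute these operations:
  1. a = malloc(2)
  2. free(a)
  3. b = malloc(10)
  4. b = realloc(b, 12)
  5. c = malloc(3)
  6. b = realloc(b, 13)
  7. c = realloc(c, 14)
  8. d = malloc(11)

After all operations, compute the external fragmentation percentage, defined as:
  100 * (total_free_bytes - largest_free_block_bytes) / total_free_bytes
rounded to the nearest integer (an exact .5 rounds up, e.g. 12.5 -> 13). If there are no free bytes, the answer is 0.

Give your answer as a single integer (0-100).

Answer: 14

Derivation:
Op 1: a = malloc(2) -> a = 0; heap: [0-1 ALLOC][2-33 FREE]
Op 2: free(a) -> (freed a); heap: [0-33 FREE]
Op 3: b = malloc(10) -> b = 0; heap: [0-9 ALLOC][10-33 FREE]
Op 4: b = realloc(b, 12) -> b = 0; heap: [0-11 ALLOC][12-33 FREE]
Op 5: c = malloc(3) -> c = 12; heap: [0-11 ALLOC][12-14 ALLOC][15-33 FREE]
Op 6: b = realloc(b, 13) -> b = 15; heap: [0-11 FREE][12-14 ALLOC][15-27 ALLOC][28-33 FREE]
Op 7: c = realloc(c, 14) -> NULL (c unchanged); heap: [0-11 FREE][12-14 ALLOC][15-27 ALLOC][28-33 FREE]
Op 8: d = malloc(11) -> d = 0; heap: [0-10 ALLOC][11-11 FREE][12-14 ALLOC][15-27 ALLOC][28-33 FREE]
Free blocks: [1 6] total_free=7 largest=6 -> 100*(7-6)/7 = 100/7 ≈ 14.286 -> rounds to 14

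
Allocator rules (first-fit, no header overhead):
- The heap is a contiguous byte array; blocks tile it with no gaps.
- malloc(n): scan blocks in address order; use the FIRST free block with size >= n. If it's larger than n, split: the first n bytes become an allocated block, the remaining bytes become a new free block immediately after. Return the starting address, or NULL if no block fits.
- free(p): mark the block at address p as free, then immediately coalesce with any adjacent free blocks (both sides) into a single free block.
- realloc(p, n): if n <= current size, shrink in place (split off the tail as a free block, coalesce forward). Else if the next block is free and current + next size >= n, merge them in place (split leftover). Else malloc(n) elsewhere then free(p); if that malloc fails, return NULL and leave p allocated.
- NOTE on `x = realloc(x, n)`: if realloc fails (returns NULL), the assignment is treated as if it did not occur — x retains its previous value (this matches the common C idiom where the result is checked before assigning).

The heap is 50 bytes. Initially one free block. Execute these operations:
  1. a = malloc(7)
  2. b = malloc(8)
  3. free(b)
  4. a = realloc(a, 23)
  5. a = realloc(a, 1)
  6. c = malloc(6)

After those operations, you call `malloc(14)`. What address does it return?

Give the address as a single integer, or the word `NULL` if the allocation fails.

Answer: 7

Derivation:
Op 1: a = malloc(7) -> a = 0; heap: [0-6 ALLOC][7-49 FREE]
Op 2: b = malloc(8) -> b = 7; heap: [0-6 ALLOC][7-14 ALLOC][15-49 FREE]
Op 3: free(b) -> (freed b); heap: [0-6 ALLOC][7-49 FREE]
Op 4: a = realloc(a, 23) -> a = 0; heap: [0-22 ALLOC][23-49 FREE]
Op 5: a = realloc(a, 1) -> a = 0; heap: [0-0 ALLOC][1-49 FREE]
Op 6: c = malloc(6) -> c = 1; heap: [0-0 ALLOC][1-6 ALLOC][7-49 FREE]
malloc(14): first-fit scan over [0-0 ALLOC][1-6 ALLOC][7-49 FREE] -> 7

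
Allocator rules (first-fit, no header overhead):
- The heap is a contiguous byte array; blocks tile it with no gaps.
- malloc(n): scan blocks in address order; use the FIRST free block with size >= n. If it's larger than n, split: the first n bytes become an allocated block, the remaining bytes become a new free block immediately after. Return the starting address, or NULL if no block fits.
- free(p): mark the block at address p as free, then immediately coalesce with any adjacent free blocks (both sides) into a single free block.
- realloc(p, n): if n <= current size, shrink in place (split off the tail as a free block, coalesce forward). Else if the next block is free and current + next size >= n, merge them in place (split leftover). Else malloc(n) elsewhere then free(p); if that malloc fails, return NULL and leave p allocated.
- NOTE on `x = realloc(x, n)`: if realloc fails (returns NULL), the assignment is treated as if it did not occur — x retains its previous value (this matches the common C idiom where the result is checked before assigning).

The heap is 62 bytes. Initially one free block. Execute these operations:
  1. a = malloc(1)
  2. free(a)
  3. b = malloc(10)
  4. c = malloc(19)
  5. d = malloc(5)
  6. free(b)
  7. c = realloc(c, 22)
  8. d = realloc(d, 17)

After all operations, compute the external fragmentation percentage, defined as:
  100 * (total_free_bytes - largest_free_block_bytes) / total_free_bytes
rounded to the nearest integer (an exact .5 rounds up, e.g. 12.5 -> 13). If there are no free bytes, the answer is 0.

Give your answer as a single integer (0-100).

Op 1: a = malloc(1) -> a = 0; heap: [0-0 ALLOC][1-61 FREE]
Op 2: free(a) -> (freed a); heap: [0-61 FREE]
Op 3: b = malloc(10) -> b = 0; heap: [0-9 ALLOC][10-61 FREE]
Op 4: c = malloc(19) -> c = 10; heap: [0-9 ALLOC][10-28 ALLOC][29-61 FREE]
Op 5: d = malloc(5) -> d = 29; heap: [0-9 ALLOC][10-28 ALLOC][29-33 ALLOC][34-61 FREE]
Op 6: free(b) -> (freed b); heap: [0-9 FREE][10-28 ALLOC][29-33 ALLOC][34-61 FREE]
Op 7: c = realloc(c, 22) -> c = 34; heap: [0-28 FREE][29-33 ALLOC][34-55 ALLOC][56-61 FREE]
Op 8: d = realloc(d, 17) -> d = 0; heap: [0-16 ALLOC][17-33 FREE][34-55 ALLOC][56-61 FREE]
Free blocks: [17 6] total_free=23 largest=17 -> 100*(23-17)/23 = 600/23 ≈ 26.087 -> rounds to 26

Answer: 26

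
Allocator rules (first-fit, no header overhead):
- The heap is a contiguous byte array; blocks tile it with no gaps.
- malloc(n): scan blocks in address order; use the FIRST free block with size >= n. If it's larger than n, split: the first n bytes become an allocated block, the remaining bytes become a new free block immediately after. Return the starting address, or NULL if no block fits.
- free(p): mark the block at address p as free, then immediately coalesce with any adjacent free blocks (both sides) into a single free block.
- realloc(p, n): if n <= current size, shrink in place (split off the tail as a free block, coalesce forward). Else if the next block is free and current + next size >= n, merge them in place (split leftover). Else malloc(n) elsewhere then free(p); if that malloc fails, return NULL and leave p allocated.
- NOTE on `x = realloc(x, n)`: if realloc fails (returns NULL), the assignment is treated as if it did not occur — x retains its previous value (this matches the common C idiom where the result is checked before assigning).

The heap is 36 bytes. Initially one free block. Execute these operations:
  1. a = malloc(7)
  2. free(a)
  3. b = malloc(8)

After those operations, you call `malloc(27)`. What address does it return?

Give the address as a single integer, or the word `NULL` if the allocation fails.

Answer: 8

Derivation:
Op 1: a = malloc(7) -> a = 0; heap: [0-6 ALLOC][7-35 FREE]
Op 2: free(a) -> (freed a); heap: [0-35 FREE]
Op 3: b = malloc(8) -> b = 0; heap: [0-7 ALLOC][8-35 FREE]
malloc(27): first-fit scan over [0-7 ALLOC][8-35 FREE] -> 8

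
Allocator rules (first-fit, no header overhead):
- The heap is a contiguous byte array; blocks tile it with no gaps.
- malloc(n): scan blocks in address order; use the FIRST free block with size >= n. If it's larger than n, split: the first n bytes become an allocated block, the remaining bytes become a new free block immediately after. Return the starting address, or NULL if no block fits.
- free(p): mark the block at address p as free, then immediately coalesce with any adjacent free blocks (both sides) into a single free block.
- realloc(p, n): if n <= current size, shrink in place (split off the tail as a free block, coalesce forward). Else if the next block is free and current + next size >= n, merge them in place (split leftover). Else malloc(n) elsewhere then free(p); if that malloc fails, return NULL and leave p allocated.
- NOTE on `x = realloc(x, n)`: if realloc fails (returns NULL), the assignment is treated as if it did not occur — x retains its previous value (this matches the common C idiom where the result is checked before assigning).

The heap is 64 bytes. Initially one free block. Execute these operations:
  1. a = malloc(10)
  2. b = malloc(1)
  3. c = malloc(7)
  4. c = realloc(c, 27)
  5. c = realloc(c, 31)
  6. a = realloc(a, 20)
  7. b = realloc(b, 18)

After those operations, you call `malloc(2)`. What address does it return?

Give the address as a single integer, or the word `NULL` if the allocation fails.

Answer: 0

Derivation:
Op 1: a = malloc(10) -> a = 0; heap: [0-9 ALLOC][10-63 FREE]
Op 2: b = malloc(1) -> b = 10; heap: [0-9 ALLOC][10-10 ALLOC][11-63 FREE]
Op 3: c = malloc(7) -> c = 11; heap: [0-9 ALLOC][10-10 ALLOC][11-17 ALLOC][18-63 FREE]
Op 4: c = realloc(c, 27) -> c = 11; heap: [0-9 ALLOC][10-10 ALLOC][11-37 ALLOC][38-63 FREE]
Op 5: c = realloc(c, 31) -> c = 11; heap: [0-9 ALLOC][10-10 ALLOC][11-41 ALLOC][42-63 FREE]
Op 6: a = realloc(a, 20) -> a = 42; heap: [0-9 FREE][10-10 ALLOC][11-41 ALLOC][42-61 ALLOC][62-63 FREE]
Op 7: b = realloc(b, 18) -> NULL (b unchanged); heap: [0-9 FREE][10-10 ALLOC][11-41 ALLOC][42-61 ALLOC][62-63 FREE]
malloc(2): first-fit scan over [0-9 FREE][10-10 ALLOC][11-41 ALLOC][42-61 ALLOC][62-63 FREE] -> 0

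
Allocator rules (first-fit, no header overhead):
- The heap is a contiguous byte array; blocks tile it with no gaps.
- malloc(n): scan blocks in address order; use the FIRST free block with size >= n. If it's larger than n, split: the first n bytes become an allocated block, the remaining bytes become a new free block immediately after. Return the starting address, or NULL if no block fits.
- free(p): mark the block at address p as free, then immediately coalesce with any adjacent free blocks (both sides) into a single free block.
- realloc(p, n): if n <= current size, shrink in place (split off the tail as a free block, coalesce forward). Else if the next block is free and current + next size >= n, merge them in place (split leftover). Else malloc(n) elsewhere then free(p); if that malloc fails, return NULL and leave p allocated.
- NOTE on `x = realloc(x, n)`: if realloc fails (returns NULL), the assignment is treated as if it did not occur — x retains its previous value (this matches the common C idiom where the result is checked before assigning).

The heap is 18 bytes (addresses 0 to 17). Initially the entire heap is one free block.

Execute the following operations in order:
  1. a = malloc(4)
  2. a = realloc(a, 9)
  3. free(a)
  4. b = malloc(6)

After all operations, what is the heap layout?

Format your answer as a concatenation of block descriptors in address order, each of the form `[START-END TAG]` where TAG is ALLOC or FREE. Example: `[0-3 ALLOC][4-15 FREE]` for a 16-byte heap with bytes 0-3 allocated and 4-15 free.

Answer: [0-5 ALLOC][6-17 FREE]

Derivation:
Op 1: a = malloc(4) -> a = 0; heap: [0-3 ALLOC][4-17 FREE]
Op 2: a = realloc(a, 9) -> a = 0; heap: [0-8 ALLOC][9-17 FREE]
Op 3: free(a) -> (freed a); heap: [0-17 FREE]
Op 4: b = malloc(6) -> b = 0; heap: [0-5 ALLOC][6-17 FREE]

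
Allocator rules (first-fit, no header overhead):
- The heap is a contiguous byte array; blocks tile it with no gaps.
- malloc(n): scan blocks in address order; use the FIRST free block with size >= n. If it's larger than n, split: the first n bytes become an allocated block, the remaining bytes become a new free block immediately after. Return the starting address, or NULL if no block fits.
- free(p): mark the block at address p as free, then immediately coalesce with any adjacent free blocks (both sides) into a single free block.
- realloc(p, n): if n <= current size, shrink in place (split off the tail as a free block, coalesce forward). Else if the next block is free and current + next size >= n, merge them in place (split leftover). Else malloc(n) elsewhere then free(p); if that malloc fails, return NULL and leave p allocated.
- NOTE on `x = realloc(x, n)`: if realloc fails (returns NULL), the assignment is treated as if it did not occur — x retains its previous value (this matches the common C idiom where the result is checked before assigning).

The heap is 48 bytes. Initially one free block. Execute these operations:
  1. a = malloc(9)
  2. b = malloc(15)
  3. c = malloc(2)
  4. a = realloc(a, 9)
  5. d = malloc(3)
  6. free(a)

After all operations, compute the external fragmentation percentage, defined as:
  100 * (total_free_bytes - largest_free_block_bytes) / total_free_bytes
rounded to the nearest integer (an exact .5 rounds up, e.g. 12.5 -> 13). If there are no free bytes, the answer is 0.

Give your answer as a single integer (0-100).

Answer: 32

Derivation:
Op 1: a = malloc(9) -> a = 0; heap: [0-8 ALLOC][9-47 FREE]
Op 2: b = malloc(15) -> b = 9; heap: [0-8 ALLOC][9-23 ALLOC][24-47 FREE]
Op 3: c = malloc(2) -> c = 24; heap: [0-8 ALLOC][9-23 ALLOC][24-25 ALLOC][26-47 FREE]
Op 4: a = realloc(a, 9) -> a = 0; heap: [0-8 ALLOC][9-23 ALLOC][24-25 ALLOC][26-47 FREE]
Op 5: d = malloc(3) -> d = 26; heap: [0-8 ALLOC][9-23 ALLOC][24-25 ALLOC][26-28 ALLOC][29-47 FREE]
Op 6: free(a) -> (freed a); heap: [0-8 FREE][9-23 ALLOC][24-25 ALLOC][26-28 ALLOC][29-47 FREE]
Free blocks: [9 19] total_free=28 largest=19 -> 100*(28-19)/28 = 900/28 ≈ 32.143 -> rounds to 32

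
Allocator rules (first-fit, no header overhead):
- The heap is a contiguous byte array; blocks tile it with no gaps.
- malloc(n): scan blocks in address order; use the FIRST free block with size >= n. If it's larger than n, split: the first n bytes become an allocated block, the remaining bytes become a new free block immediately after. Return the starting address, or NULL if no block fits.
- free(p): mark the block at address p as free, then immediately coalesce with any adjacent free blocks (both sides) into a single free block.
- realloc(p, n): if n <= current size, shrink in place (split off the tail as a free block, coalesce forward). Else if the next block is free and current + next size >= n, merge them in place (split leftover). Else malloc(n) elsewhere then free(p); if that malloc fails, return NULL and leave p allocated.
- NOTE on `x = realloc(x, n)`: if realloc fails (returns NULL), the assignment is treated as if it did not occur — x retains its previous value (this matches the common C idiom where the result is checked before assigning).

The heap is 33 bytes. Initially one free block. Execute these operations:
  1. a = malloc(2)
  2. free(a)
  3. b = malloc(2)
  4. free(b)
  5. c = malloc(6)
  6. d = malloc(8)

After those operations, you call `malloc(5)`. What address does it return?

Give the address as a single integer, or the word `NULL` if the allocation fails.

Op 1: a = malloc(2) -> a = 0; heap: [0-1 ALLOC][2-32 FREE]
Op 2: free(a) -> (freed a); heap: [0-32 FREE]
Op 3: b = malloc(2) -> b = 0; heap: [0-1 ALLOC][2-32 FREE]
Op 4: free(b) -> (freed b); heap: [0-32 FREE]
Op 5: c = malloc(6) -> c = 0; heap: [0-5 ALLOC][6-32 FREE]
Op 6: d = malloc(8) -> d = 6; heap: [0-5 ALLOC][6-13 ALLOC][14-32 FREE]
malloc(5): first-fit scan over [0-5 ALLOC][6-13 ALLOC][14-32 FREE] -> 14

Answer: 14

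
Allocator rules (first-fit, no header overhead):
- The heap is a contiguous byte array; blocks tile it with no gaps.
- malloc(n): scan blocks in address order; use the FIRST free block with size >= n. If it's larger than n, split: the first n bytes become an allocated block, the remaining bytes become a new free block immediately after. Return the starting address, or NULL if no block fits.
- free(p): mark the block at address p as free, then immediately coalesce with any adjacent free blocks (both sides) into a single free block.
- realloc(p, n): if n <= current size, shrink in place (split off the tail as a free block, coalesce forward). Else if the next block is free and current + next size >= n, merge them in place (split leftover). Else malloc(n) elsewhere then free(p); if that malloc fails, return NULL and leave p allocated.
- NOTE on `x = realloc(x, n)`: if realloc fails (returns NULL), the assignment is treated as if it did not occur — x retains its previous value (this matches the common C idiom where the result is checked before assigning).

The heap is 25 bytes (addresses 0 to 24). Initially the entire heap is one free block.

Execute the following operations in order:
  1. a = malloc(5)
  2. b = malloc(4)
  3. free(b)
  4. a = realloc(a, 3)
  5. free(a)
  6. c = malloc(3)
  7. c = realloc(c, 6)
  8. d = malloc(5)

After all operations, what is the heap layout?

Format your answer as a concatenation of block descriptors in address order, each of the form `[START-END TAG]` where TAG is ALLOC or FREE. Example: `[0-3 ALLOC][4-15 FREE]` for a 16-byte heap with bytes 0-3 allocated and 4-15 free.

Op 1: a = malloc(5) -> a = 0; heap: [0-4 ALLOC][5-24 FREE]
Op 2: b = malloc(4) -> b = 5; heap: [0-4 ALLOC][5-8 ALLOC][9-24 FREE]
Op 3: free(b) -> (freed b); heap: [0-4 ALLOC][5-24 FREE]
Op 4: a = realloc(a, 3) -> a = 0; heap: [0-2 ALLOC][3-24 FREE]
Op 5: free(a) -> (freed a); heap: [0-24 FREE]
Op 6: c = malloc(3) -> c = 0; heap: [0-2 ALLOC][3-24 FREE]
Op 7: c = realloc(c, 6) -> c = 0; heap: [0-5 ALLOC][6-24 FREE]
Op 8: d = malloc(5) -> d = 6; heap: [0-5 ALLOC][6-10 ALLOC][11-24 FREE]

Answer: [0-5 ALLOC][6-10 ALLOC][11-24 FREE]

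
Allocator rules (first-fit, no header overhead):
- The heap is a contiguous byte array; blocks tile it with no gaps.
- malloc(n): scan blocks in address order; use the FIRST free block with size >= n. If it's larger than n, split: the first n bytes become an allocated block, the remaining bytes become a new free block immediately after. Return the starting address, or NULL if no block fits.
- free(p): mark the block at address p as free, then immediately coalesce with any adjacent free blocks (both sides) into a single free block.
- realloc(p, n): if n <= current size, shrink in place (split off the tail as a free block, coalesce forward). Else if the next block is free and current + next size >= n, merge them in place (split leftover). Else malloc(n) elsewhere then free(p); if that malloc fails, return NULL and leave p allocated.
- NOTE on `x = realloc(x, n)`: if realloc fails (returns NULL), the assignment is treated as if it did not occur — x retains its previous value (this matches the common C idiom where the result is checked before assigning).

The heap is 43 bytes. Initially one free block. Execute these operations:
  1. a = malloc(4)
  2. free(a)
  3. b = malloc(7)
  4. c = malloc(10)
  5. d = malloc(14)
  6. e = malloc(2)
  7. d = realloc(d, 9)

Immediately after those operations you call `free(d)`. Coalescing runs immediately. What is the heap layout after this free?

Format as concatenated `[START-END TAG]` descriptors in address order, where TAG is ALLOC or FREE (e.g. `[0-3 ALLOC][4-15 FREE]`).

Answer: [0-6 ALLOC][7-16 ALLOC][17-30 FREE][31-32 ALLOC][33-42 FREE]

Derivation:
Op 1: a = malloc(4) -> a = 0; heap: [0-3 ALLOC][4-42 FREE]
Op 2: free(a) -> (freed a); heap: [0-42 FREE]
Op 3: b = malloc(7) -> b = 0; heap: [0-6 ALLOC][7-42 FREE]
Op 4: c = malloc(10) -> c = 7; heap: [0-6 ALLOC][7-16 ALLOC][17-42 FREE]
Op 5: d = malloc(14) -> d = 17; heap: [0-6 ALLOC][7-16 ALLOC][17-30 ALLOC][31-42 FREE]
Op 6: e = malloc(2) -> e = 31; heap: [0-6 ALLOC][7-16 ALLOC][17-30 ALLOC][31-32 ALLOC][33-42 FREE]
Op 7: d = realloc(d, 9) -> d = 17; heap: [0-6 ALLOC][7-16 ALLOC][17-25 ALLOC][26-30 FREE][31-32 ALLOC][33-42 FREE]
free(d): d = 17 -> block [17-25 ALLOC]; mark free, coalesce with adjacent free neighbors -> [0-6 ALLOC][7-16 ALLOC][17-30 FREE][31-32 ALLOC][33-42 FREE]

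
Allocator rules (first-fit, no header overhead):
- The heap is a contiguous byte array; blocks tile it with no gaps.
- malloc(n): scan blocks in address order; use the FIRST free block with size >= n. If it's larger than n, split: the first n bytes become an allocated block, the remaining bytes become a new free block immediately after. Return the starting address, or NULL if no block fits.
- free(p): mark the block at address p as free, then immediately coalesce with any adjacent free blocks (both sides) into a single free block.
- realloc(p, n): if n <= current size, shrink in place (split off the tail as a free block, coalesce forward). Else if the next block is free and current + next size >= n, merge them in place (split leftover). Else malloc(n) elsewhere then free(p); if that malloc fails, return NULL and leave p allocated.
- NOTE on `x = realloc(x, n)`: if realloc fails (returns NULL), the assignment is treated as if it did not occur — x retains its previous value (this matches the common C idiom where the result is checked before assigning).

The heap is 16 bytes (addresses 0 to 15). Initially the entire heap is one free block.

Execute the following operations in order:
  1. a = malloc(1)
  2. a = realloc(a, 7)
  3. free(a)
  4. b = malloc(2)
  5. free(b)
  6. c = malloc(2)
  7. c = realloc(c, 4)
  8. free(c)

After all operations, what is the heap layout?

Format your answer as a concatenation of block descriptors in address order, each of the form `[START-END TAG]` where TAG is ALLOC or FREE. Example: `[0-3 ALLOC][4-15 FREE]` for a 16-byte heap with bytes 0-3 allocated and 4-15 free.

Op 1: a = malloc(1) -> a = 0; heap: [0-0 ALLOC][1-15 FREE]
Op 2: a = realloc(a, 7) -> a = 0; heap: [0-6 ALLOC][7-15 FREE]
Op 3: free(a) -> (freed a); heap: [0-15 FREE]
Op 4: b = malloc(2) -> b = 0; heap: [0-1 ALLOC][2-15 FREE]
Op 5: free(b) -> (freed b); heap: [0-15 FREE]
Op 6: c = malloc(2) -> c = 0; heap: [0-1 ALLOC][2-15 FREE]
Op 7: c = realloc(c, 4) -> c = 0; heap: [0-3 ALLOC][4-15 FREE]
Op 8: free(c) -> (freed c); heap: [0-15 FREE]

Answer: [0-15 FREE]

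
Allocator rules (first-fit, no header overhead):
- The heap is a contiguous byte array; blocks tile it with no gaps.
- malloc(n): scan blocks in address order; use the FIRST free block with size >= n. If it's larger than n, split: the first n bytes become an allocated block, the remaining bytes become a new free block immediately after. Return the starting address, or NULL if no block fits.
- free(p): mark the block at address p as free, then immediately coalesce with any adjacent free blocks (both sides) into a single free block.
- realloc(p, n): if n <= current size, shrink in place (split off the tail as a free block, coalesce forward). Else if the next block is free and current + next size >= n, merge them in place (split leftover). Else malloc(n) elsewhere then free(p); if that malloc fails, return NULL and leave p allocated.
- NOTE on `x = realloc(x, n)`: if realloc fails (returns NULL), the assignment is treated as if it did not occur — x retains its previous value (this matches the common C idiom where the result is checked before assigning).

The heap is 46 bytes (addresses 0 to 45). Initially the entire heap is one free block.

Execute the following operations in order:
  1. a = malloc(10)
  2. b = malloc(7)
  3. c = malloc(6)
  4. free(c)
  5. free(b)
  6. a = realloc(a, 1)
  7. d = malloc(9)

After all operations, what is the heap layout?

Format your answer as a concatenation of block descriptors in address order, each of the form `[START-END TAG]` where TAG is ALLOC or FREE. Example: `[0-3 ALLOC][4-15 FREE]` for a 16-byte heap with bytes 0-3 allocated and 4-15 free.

Answer: [0-0 ALLOC][1-9 ALLOC][10-45 FREE]

Derivation:
Op 1: a = malloc(10) -> a = 0; heap: [0-9 ALLOC][10-45 FREE]
Op 2: b = malloc(7) -> b = 10; heap: [0-9 ALLOC][10-16 ALLOC][17-45 FREE]
Op 3: c = malloc(6) -> c = 17; heap: [0-9 ALLOC][10-16 ALLOC][17-22 ALLOC][23-45 FREE]
Op 4: free(c) -> (freed c); heap: [0-9 ALLOC][10-16 ALLOC][17-45 FREE]
Op 5: free(b) -> (freed b); heap: [0-9 ALLOC][10-45 FREE]
Op 6: a = realloc(a, 1) -> a = 0; heap: [0-0 ALLOC][1-45 FREE]
Op 7: d = malloc(9) -> d = 1; heap: [0-0 ALLOC][1-9 ALLOC][10-45 FREE]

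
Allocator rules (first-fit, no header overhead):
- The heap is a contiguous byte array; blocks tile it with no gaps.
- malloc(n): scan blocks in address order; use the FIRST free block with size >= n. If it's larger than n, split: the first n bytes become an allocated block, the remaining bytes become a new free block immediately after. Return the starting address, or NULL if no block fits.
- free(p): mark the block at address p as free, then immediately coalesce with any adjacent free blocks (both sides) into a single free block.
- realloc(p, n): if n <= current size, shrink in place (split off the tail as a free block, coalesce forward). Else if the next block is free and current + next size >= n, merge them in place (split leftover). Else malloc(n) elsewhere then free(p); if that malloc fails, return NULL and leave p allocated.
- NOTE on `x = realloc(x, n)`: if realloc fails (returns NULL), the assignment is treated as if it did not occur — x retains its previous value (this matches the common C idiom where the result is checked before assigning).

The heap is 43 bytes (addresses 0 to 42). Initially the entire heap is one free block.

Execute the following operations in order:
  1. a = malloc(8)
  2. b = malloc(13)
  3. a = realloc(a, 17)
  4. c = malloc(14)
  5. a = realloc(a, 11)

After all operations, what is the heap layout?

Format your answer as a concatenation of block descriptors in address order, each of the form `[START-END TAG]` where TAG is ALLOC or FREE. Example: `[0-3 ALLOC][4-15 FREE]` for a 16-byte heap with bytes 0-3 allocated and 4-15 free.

Op 1: a = malloc(8) -> a = 0; heap: [0-7 ALLOC][8-42 FREE]
Op 2: b = malloc(13) -> b = 8; heap: [0-7 ALLOC][8-20 ALLOC][21-42 FREE]
Op 3: a = realloc(a, 17) -> a = 21; heap: [0-7 FREE][8-20 ALLOC][21-37 ALLOC][38-42 FREE]
Op 4: c = malloc(14) -> c = NULL; heap: [0-7 FREE][8-20 ALLOC][21-37 ALLOC][38-42 FREE]
Op 5: a = realloc(a, 11) -> a = 21; heap: [0-7 FREE][8-20 ALLOC][21-31 ALLOC][32-42 FREE]

Answer: [0-7 FREE][8-20 ALLOC][21-31 ALLOC][32-42 FREE]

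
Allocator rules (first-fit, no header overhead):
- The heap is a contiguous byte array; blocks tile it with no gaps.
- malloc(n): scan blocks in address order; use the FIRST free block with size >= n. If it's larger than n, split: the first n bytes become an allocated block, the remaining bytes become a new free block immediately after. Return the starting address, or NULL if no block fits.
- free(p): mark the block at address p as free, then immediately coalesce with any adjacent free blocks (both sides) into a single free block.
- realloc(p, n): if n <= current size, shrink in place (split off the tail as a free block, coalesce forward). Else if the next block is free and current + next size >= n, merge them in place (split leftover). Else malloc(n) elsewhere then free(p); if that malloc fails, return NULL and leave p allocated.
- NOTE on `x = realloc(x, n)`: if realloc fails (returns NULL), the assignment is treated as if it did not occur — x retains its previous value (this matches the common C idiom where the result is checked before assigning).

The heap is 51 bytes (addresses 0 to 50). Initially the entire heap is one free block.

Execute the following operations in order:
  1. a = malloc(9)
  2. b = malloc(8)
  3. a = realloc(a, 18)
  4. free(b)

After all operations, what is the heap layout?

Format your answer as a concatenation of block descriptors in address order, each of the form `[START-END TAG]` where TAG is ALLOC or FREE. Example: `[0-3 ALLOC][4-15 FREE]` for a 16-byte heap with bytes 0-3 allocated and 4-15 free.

Op 1: a = malloc(9) -> a = 0; heap: [0-8 ALLOC][9-50 FREE]
Op 2: b = malloc(8) -> b = 9; heap: [0-8 ALLOC][9-16 ALLOC][17-50 FREE]
Op 3: a = realloc(a, 18) -> a = 17; heap: [0-8 FREE][9-16 ALLOC][17-34 ALLOC][35-50 FREE]
Op 4: free(b) -> (freed b); heap: [0-16 FREE][17-34 ALLOC][35-50 FREE]

Answer: [0-16 FREE][17-34 ALLOC][35-50 FREE]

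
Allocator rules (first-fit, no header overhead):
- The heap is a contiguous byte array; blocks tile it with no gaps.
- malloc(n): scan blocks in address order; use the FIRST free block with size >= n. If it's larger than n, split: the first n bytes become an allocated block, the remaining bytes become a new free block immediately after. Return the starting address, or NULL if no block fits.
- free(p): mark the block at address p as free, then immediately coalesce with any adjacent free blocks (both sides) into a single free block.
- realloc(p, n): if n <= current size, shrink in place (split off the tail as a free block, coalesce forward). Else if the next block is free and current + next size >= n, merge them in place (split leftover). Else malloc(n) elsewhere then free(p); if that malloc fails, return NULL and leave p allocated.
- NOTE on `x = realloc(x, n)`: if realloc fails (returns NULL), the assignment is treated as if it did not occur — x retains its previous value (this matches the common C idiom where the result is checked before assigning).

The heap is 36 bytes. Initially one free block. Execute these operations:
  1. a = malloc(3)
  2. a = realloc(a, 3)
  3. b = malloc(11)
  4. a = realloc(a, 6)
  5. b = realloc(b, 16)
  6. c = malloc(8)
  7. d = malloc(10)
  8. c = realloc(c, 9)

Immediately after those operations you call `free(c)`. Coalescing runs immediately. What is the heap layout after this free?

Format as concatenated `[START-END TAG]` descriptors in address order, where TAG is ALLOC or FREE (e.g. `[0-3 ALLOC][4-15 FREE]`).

Op 1: a = malloc(3) -> a = 0; heap: [0-2 ALLOC][3-35 FREE]
Op 2: a = realloc(a, 3) -> a = 0; heap: [0-2 ALLOC][3-35 FREE]
Op 3: b = malloc(11) -> b = 3; heap: [0-2 ALLOC][3-13 ALLOC][14-35 FREE]
Op 4: a = realloc(a, 6) -> a = 14; heap: [0-2 FREE][3-13 ALLOC][14-19 ALLOC][20-35 FREE]
Op 5: b = realloc(b, 16) -> b = 20; heap: [0-13 FREE][14-19 ALLOC][20-35 ALLOC]
Op 6: c = malloc(8) -> c = 0; heap: [0-7 ALLOC][8-13 FREE][14-19 ALLOC][20-35 ALLOC]
Op 7: d = malloc(10) -> d = NULL; heap: [0-7 ALLOC][8-13 FREE][14-19 ALLOC][20-35 ALLOC]
Op 8: c = realloc(c, 9) -> c = 0; heap: [0-8 ALLOC][9-13 FREE][14-19 ALLOC][20-35 ALLOC]
free(c): c = 0 -> block [0-8 ALLOC]; mark free, coalesce with adjacent free neighbors -> [0-13 FREE][14-19 ALLOC][20-35 ALLOC]

Answer: [0-13 FREE][14-19 ALLOC][20-35 ALLOC]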